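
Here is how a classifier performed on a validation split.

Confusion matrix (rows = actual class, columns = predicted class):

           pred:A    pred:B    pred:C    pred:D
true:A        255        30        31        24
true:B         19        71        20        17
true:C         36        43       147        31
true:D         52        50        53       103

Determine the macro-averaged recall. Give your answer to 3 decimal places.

Per-class recall (TP/(TP+FN)):
  A: TP=255, FN=30+31+24=85 → 255/340 = 0.7500
  B: TP=71, FN=19+20+17=56 → 71/127 = 0.5591
  C: TP=147, FN=36+43+31=110 → 147/257 = 0.5720
  D: TP=103, FN=52+50+53=155 → 103/258 = 0.3992
Macro-recall = mean = (0.7500 + 0.5591 + 0.5720 + 0.3992) / 4 = 0.570

0.570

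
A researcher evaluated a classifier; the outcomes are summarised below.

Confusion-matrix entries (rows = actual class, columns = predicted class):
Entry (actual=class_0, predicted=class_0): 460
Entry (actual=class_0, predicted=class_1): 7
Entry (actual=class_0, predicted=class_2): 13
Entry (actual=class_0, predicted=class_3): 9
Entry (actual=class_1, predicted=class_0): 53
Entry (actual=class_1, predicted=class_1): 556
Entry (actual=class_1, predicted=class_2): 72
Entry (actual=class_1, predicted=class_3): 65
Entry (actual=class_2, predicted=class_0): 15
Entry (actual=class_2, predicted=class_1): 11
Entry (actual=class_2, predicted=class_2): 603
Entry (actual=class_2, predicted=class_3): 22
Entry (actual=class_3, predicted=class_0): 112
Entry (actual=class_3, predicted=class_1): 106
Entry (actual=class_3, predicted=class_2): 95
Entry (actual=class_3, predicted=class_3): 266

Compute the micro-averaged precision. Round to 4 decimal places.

0.7647

Micro-averaging pools counts across classes: ΣTP=1885, ΣFP=580, ΣFN=580.
Micro-precision = TP/(TP+FP) on pooled counts = 0.7647 (equals overall accuracy in single-label multiclass).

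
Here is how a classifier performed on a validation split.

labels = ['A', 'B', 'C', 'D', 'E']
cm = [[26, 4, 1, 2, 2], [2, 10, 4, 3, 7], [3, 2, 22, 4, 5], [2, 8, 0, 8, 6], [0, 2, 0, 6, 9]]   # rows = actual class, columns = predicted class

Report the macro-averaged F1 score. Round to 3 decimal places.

0.516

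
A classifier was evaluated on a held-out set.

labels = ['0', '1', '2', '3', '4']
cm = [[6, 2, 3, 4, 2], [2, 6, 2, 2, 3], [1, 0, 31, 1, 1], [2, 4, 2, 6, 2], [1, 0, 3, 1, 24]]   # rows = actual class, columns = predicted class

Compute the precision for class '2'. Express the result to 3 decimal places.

Treat '2' as positive and all other classes as negative.
precision = TP/(TP+FP).
2: TP=31, FP=3+2+2+3=10 → 31/41 = 0.7561

0.756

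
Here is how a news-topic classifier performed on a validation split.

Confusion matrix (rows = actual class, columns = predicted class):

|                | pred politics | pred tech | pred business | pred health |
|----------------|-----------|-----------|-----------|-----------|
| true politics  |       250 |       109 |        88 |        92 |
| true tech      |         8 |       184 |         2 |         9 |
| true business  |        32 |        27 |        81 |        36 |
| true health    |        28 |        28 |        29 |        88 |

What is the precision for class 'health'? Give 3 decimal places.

One-vs-rest for 'health': TP = diagonal; FP = other classes predicted 'health'; FN = 'health' predicted as other.
precision = TP/(TP+FP).
health: TP=88, FP=92+9+36=137 → 88/225 = 0.3911

0.391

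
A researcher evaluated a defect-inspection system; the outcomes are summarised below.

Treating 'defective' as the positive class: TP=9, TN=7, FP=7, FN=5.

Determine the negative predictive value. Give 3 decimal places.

0.583

NPV = TN/(TN+FN) = 7/(7+5) = 0.583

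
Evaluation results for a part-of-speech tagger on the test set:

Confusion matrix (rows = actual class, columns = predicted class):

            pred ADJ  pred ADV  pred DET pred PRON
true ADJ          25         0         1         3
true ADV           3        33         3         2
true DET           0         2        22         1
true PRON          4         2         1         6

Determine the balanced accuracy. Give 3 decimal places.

Balanced accuracy = mean of per-class recall.
  ADJ: recall = 25/29 = 0.8621
  ADV: recall = 33/41 = 0.8049
  DET: recall = 22/25 = 0.8800
  PRON: recall = 6/13 = 0.4615
Mean = (0.8621 + 0.8049 + 0.8800 + 0.4615) / 4 = 0.752

0.752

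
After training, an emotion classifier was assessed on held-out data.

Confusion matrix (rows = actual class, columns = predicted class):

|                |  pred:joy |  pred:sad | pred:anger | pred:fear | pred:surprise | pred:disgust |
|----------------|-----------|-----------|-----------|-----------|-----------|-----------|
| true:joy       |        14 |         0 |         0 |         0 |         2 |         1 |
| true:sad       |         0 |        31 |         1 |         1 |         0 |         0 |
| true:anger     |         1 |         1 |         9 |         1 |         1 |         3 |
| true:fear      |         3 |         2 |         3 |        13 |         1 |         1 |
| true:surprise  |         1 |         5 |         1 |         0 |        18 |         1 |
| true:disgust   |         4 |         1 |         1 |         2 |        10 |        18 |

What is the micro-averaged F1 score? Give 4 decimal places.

0.6821

Micro-averaging pools counts across classes: ΣTP=103, ΣFP=48, ΣFN=48.
Micro-F1 score = 2·TP/(2·TP+FP+FN) on pooled counts = 0.6821 (equals overall accuracy in single-label multiclass).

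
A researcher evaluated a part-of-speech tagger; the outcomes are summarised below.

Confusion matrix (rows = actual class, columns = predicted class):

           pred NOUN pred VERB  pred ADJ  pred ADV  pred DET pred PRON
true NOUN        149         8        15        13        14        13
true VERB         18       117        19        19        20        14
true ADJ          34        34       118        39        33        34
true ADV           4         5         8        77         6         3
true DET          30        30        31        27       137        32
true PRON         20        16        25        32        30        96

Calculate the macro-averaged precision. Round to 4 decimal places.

0.5218

Per-class precision (TP/(TP+FP)):
  NOUN: TP=149, FP=18+34+4+30+20=106 → 149/255 = 0.58431
  VERB: TP=117, FP=8+34+5+30+16=93 → 117/210 = 0.55714
  ADJ: TP=118, FP=15+19+8+31+25=98 → 118/216 = 0.54630
  ADV: TP=77, FP=13+19+39+27+32=130 → 77/207 = 0.37198
  DET: TP=137, FP=14+20+33+6+30=103 → 137/240 = 0.57083
  PRON: TP=96, FP=13+14+34+3+32=96 → 96/192 = 0.50000
Macro-precision = mean = (0.58431 + 0.55714 + 0.54630 + 0.37198 + 0.57083 + 0.50000) / 6 = 0.5218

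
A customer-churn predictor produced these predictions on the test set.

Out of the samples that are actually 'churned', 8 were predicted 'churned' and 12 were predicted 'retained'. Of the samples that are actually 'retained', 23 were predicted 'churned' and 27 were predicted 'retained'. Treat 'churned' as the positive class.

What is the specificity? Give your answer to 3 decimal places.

0.540

Specificity = TN/(TN+FP) = 27/(27+23) = 0.540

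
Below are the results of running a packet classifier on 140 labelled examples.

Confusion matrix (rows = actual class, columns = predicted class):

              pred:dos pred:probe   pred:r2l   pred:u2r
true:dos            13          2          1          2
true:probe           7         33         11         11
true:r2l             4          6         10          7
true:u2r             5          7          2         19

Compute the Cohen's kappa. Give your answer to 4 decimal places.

0.3577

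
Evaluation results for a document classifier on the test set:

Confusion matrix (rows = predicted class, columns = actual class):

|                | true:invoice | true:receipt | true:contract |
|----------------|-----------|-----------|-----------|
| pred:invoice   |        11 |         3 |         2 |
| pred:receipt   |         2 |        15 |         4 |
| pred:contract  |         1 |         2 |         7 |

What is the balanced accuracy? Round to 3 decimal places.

0.691

Balanced accuracy = mean of per-class recall.
  invoice: recall = 11/14 = 0.7857
  receipt: recall = 15/20 = 0.7500
  contract: recall = 7/13 = 0.5385
Mean = (0.7857 + 0.7500 + 0.5385) / 3 = 0.691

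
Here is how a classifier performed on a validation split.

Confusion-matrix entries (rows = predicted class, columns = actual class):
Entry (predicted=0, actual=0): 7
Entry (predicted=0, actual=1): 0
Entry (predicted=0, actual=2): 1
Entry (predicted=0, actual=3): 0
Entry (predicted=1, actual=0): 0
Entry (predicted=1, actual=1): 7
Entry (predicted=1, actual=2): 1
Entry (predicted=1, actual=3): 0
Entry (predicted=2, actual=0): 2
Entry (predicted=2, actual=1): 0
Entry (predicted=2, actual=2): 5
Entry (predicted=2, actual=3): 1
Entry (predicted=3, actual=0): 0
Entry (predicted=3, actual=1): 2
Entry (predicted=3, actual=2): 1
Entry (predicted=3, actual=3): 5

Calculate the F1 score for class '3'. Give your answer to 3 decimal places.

0.714

Take TP from the diagonal, FP from the rest of the '3' prediction marginal, FN from the rest of the '3' actual marginal.
F1 score = 2·TP/(2·TP+FP+FN).
3: TP=5, FP=0+2+1=3, FN=0+0+1=1 → 10/14 = 0.7143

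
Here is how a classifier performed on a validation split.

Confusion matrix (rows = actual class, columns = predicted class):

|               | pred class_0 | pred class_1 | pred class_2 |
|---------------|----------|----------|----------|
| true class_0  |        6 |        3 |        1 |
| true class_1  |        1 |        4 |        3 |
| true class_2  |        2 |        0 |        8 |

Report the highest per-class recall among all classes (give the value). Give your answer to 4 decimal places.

0.8000

Per-class recall (TP/(TP+FN)):
  class_0: TP=6, FN=3+1=4 → 6/10 = 0.60000
  class_1: TP=4, FN=1+3=4 → 4/8 = 0.50000
  class_2: TP=8, FN=2+0=2 → 8/10 = 0.80000
Highest is class 'class_2' with recall = 0.8000.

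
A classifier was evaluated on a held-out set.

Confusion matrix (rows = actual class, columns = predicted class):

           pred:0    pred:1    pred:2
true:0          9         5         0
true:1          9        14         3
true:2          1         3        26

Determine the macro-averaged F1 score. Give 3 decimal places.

0.670

Per-class F1 score (2·TP/(2·TP+FP+FN)):
  0: TP=9, FP=9+1=10, FN=5+0=5 → 18/33 = 0.5455
  1: TP=14, FP=5+3=8, FN=9+3=12 → 28/48 = 0.5833
  2: TP=26, FP=0+3=3, FN=1+3=4 → 52/59 = 0.8814
Macro-F1 score = mean = (0.5455 + 0.5833 + 0.8814) / 3 = 0.670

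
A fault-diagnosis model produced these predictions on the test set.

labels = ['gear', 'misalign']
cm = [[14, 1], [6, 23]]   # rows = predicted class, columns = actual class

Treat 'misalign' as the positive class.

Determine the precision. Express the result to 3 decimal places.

Precision = TP/(TP+FP) = 23/(23+6) = 23/29 = 0.793

0.793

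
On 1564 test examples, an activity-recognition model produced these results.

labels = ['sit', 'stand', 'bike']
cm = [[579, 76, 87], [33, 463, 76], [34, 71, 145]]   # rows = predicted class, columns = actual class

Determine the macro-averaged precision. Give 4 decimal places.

Per-class precision (TP/(TP+FP)):
  sit: TP=579, FP=76+87=163 → 579/742 = 0.78032
  stand: TP=463, FP=33+76=109 → 463/572 = 0.80944
  bike: TP=145, FP=34+71=105 → 145/250 = 0.58000
Macro-precision = mean = (0.78032 + 0.80944 + 0.58000) / 3 = 0.7233

0.7233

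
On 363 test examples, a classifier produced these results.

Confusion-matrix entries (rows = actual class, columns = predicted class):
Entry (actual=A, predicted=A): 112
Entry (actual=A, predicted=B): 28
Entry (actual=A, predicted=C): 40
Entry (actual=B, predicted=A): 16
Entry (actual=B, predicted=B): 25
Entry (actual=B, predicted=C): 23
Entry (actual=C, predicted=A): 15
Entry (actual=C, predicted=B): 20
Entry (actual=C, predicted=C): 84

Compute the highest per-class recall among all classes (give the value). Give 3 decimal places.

Per-class recall (TP/(TP+FN)):
  A: TP=112, FN=28+40=68 → 112/180 = 0.6222
  B: TP=25, FN=16+23=39 → 25/64 = 0.3906
  C: TP=84, FN=15+20=35 → 84/119 = 0.7059
Highest is class 'C' with recall = 0.706.

0.706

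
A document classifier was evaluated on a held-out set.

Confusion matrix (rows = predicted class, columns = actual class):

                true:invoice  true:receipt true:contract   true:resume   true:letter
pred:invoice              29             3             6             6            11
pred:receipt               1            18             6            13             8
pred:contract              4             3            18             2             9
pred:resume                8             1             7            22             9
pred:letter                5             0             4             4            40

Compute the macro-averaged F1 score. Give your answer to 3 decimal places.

0.525

Per-class F1 score (2·TP/(2·TP+FP+FN)):
  invoice: TP=29, FP=3+6+6+11=26, FN=1+4+8+5=18 → 58/102 = 0.5686
  receipt: TP=18, FP=1+6+13+8=28, FN=3+3+1+0=7 → 36/71 = 0.5070
  contract: TP=18, FP=4+3+2+9=18, FN=6+6+7+4=23 → 36/77 = 0.4675
  resume: TP=22, FP=8+1+7+9=25, FN=6+13+2+4=25 → 44/94 = 0.4681
  letter: TP=40, FP=5+0+4+4=13, FN=11+8+9+9=37 → 80/130 = 0.6154
Macro-F1 score = mean = (0.5686 + 0.5070 + 0.4675 + 0.4681 + 0.6154) / 5 = 0.525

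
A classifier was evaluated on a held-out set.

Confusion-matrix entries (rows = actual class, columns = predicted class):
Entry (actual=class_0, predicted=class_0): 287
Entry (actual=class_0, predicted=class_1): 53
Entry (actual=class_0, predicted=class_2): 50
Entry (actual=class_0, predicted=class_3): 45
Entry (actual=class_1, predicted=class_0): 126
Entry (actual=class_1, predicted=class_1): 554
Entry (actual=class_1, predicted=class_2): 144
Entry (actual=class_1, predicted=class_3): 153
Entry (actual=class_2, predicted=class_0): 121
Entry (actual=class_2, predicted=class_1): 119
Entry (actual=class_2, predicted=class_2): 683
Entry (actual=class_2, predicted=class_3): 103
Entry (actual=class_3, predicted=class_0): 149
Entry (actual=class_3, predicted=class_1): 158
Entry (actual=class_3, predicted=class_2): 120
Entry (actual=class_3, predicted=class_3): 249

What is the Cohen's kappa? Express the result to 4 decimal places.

0.4153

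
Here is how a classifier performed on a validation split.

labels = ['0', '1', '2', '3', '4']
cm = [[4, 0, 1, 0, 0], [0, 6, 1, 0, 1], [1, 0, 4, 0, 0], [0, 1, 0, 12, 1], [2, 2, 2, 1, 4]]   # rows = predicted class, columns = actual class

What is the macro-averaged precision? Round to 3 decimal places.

0.714

Per-class precision (TP/(TP+FP)):
  0: TP=4, FP=0+1+0+0=1 → 4/5 = 0.8000
  1: TP=6, FP=0+1+0+1=2 → 6/8 = 0.7500
  2: TP=4, FP=1+0+0+0=1 → 4/5 = 0.8000
  3: TP=12, FP=0+1+0+1=2 → 12/14 = 0.8571
  4: TP=4, FP=2+2+2+1=7 → 4/11 = 0.3636
Macro-precision = mean = (0.8000 + 0.7500 + 0.8000 + 0.8571 + 0.3636) / 5 = 0.714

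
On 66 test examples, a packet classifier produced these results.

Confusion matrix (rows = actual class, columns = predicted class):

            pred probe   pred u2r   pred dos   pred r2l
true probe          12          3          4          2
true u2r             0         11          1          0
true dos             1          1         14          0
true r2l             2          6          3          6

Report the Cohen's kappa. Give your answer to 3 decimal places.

Observed agreement pₒ = trace/N = 43/66 = 0.6515
Expected agreement pₑ = Σ (rowᵢ·colᵢ)/N² = (21·15 + 12·21 + 16·22 + 17·8)/66² = 0.2422
κ = (pₒ − pₑ)/(1 − pₑ) = (0.6515 − 0.2422)/(1 − 0.2422) = 0.540

0.540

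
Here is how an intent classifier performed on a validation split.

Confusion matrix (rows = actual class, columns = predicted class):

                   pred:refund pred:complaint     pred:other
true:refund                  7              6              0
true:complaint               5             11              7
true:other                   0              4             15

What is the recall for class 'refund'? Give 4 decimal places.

One-vs-rest for 'refund': TP = diagonal; FP = other classes predicted 'refund'; FN = 'refund' predicted as other.
recall = TP/(TP+FN).
refund: TP=7, FN=6+0=6 → 7/13 = 0.53846

0.5385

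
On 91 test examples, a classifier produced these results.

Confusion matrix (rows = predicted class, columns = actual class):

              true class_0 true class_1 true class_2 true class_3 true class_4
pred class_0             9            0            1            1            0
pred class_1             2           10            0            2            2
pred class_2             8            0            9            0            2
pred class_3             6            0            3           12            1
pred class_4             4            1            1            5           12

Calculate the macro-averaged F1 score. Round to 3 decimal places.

Per-class F1 score (2·TP/(2·TP+FP+FN)):
  class_0: TP=9, FP=0+1+1+0=2, FN=2+8+6+4=20 → 18/40 = 0.4500
  class_1: TP=10, FP=2+0+2+2=6, FN=0+0+0+1=1 → 20/27 = 0.7407
  class_2: TP=9, FP=8+0+0+2=10, FN=1+0+3+1=5 → 18/33 = 0.5455
  class_3: TP=12, FP=6+0+3+1=10, FN=1+2+0+5=8 → 24/42 = 0.5714
  class_4: TP=12, FP=4+1+1+5=11, FN=0+2+2+1=5 → 24/40 = 0.6000
Macro-F1 score = mean = (0.4500 + 0.7407 + 0.5455 + 0.5714 + 0.6000) / 5 = 0.582

0.582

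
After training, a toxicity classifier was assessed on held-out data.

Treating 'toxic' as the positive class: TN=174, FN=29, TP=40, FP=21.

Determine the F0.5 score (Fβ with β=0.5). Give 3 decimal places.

Fβ = (1+β²)·TP / ((1+β²)·TP + β²·FN + FP), with β²=1/4
= 1.25·40 / (1.25·40 + 0.25·29 + 21) = 0.639

0.639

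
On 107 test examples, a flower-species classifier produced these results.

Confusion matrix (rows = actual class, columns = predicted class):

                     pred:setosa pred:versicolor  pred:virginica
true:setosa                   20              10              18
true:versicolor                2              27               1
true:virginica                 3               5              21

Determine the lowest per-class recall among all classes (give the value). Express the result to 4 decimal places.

Per-class recall (TP/(TP+FN)):
  setosa: TP=20, FN=10+18=28 → 20/48 = 0.41667
  versicolor: TP=27, FN=2+1=3 → 27/30 = 0.90000
  virginica: TP=21, FN=3+5=8 → 21/29 = 0.72414
Lowest is class 'setosa' with recall = 0.4167.

0.4167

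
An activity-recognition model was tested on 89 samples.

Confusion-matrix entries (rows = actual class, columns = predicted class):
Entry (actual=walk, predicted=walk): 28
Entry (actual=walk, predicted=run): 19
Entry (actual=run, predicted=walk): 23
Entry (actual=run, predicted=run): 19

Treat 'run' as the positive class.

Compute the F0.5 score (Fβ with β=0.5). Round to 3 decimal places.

0.490

Fβ = (1+β²)·TP / ((1+β²)·TP + β²·FN + FP), with β²=1/4
= 1.25·19 / (1.25·19 + 0.25·23 + 19) = 0.490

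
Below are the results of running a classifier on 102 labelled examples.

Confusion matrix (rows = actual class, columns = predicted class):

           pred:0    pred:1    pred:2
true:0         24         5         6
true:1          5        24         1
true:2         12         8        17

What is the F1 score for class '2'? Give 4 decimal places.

One-vs-rest for '2': TP = diagonal; FP = other classes predicted '2'; FN = '2' predicted as other.
F1 score = 2·TP/(2·TP+FP+FN).
2: TP=17, FP=6+1=7, FN=12+8=20 → 34/61 = 0.55738

0.5574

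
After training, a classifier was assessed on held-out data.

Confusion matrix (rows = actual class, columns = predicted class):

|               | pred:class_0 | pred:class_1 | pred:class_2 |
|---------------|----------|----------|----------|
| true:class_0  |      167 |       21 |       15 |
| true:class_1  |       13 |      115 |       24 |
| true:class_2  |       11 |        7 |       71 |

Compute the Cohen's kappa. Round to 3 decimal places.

Observed agreement pₒ = trace/N = 353/444 = 0.7950
Expected agreement pₑ = Σ (rowᵢ·colᵢ)/N² = (203·191 + 152·143 + 89·110)/444² = 0.3566
κ = (pₒ − pₑ)/(1 − pₑ) = (0.7950 − 0.3566)/(1 − 0.3566) = 0.681

0.681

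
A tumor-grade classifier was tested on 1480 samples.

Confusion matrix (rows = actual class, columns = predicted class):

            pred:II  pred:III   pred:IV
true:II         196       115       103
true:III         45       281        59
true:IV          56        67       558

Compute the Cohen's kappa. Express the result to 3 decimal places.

0.529

Observed agreement pₒ = trace/N = 1035/1480 = 0.6993
Expected agreement pₑ = Σ (rowᵢ·colᵢ)/N² = (414·297 + 385·463 + 681·720)/1480² = 0.3614
κ = (pₒ − pₑ)/(1 − pₑ) = (0.6993 − 0.3614)/(1 − 0.3614) = 0.529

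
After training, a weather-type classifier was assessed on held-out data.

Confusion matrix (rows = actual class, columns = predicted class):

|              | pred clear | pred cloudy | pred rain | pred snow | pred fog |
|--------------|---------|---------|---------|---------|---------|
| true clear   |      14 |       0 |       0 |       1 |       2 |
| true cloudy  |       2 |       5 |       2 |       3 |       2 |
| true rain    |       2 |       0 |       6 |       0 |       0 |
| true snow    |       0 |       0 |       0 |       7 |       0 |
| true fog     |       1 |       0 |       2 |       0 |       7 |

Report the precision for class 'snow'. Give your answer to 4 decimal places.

precision = TP/(TP+FP).
snow: TP=7, FP=1+3+0+0=4 → 7/11 = 0.63636

0.6364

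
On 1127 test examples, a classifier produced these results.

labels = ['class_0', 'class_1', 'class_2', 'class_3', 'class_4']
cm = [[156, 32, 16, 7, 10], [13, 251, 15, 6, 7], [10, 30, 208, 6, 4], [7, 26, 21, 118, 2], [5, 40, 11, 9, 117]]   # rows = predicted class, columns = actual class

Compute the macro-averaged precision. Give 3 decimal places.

0.739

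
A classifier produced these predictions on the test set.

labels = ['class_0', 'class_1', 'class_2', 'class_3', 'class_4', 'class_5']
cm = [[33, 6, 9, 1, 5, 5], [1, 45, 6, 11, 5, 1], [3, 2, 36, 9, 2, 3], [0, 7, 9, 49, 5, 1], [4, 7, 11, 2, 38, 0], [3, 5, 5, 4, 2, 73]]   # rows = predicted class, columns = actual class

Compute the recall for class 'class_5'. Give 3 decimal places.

0.880

recall = TP/(TP+FN).
class_5: TP=73, FN=5+1+3+1+0=10 → 73/83 = 0.8795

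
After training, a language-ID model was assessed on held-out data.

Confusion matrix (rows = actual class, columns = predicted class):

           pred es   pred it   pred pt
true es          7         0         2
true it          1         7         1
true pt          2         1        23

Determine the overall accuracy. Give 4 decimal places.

0.8409

Accuracy = trace / total = (7+7+23=37) / 44 = 37/44 = 0.8409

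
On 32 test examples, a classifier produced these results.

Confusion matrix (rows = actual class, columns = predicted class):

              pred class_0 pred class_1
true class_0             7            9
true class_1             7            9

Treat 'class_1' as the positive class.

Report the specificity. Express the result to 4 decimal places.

0.4375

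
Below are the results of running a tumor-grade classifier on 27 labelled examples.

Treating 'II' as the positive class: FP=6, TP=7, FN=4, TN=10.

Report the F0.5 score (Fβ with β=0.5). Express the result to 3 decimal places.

Fβ = (1+β²)·TP / ((1+β²)·TP + β²·FN + FP), with β²=1/4
= 1.25·7 / (1.25·7 + 0.25·4 + 6) = 0.556

0.556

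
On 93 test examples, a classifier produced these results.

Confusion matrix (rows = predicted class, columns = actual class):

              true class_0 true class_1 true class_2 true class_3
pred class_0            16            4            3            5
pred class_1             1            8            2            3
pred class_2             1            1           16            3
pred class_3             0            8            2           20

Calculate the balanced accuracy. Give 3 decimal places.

0.653

Balanced accuracy = mean of per-class recall.
  class_0: recall = 16/18 = 0.8889
  class_1: recall = 8/21 = 0.3810
  class_2: recall = 16/23 = 0.6957
  class_3: recall = 20/31 = 0.6452
Mean = (0.8889 + 0.3810 + 0.6957 + 0.6452) / 4 = 0.653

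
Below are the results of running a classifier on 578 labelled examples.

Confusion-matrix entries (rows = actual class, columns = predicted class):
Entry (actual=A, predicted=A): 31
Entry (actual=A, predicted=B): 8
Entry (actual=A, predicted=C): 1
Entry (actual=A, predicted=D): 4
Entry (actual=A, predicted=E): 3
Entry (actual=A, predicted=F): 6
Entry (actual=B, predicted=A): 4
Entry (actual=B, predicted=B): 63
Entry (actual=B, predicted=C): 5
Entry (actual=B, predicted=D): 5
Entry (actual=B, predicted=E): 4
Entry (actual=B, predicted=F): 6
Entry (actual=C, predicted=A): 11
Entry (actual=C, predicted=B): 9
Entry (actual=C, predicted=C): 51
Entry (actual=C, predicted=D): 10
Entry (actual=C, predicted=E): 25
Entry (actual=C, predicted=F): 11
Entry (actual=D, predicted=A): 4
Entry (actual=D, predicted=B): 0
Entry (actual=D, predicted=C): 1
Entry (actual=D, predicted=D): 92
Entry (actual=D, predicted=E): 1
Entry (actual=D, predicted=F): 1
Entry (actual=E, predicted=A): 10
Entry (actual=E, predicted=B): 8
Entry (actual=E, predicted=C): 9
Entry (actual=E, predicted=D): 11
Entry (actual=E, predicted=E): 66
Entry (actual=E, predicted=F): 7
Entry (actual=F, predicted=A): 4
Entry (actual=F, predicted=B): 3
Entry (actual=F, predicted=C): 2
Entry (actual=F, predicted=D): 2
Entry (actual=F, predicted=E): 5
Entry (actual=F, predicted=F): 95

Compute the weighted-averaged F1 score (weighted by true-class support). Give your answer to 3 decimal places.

Per-class F1 score (2·TP/(2·TP+FP+FN)):
  A: TP=31, FP=4+11+4+10+4=33, FN=8+1+4+3+6=22 → 62/117 = 0.5299
  B: TP=63, FP=8+9+0+8+3=28, FN=4+5+5+4+6=24 → 126/178 = 0.7079
  C: TP=51, FP=1+5+1+9+2=18, FN=11+9+10+25+11=66 → 102/186 = 0.5484
  D: TP=92, FP=4+5+10+11+2=32, FN=4+0+1+1+1=7 → 184/223 = 0.8251
  E: TP=66, FP=3+4+25+1+5=38, FN=10+8+9+11+7=45 → 132/215 = 0.6140
  F: TP=95, FP=6+6+11+1+7=31, FN=4+3+2+2+5=16 → 190/237 = 0.8017
Weighted-F1 score = Σ (supportᵢ/N)·F1 scoreᵢ with N=578: (53/578)·0.5299 + (87/578)·0.7079 + (117/578)·0.5484 + (99/578)·0.8251 + (111/578)·0.6140 + (111/578)·0.8017 = 0.679

0.679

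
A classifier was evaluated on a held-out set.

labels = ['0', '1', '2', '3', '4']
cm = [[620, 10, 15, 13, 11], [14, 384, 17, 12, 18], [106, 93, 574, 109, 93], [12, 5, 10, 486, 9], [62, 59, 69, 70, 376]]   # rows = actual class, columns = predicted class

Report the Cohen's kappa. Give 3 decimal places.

0.688

Observed agreement pₒ = trace/N = 2440/3247 = 0.7515
Expected agreement pₑ = Σ (rowᵢ·colᵢ)/N² = (669·814 + 445·551 + 975·685 + 522·690 + 636·507)/3247² = 0.2030
κ = (pₒ − pₑ)/(1 − pₑ) = (0.7515 − 0.2030)/(1 − 0.2030) = 0.688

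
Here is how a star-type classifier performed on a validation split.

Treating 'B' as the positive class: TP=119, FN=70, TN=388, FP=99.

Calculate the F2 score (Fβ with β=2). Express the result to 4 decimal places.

Fβ = (1+β²)·TP / ((1+β²)·TP + β²·FN + FP), with β²=4
= 5·119 / (5·119 + 4·70 + 99) = 0.6109

0.6109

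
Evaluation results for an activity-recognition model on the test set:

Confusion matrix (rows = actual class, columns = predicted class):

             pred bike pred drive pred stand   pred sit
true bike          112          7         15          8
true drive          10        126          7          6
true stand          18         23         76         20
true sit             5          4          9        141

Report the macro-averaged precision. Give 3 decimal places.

0.769

Per-class precision (TP/(TP+FP)):
  bike: TP=112, FP=10+18+5=33 → 112/145 = 0.7724
  drive: TP=126, FP=7+23+4=34 → 126/160 = 0.7875
  stand: TP=76, FP=15+7+9=31 → 76/107 = 0.7103
  sit: TP=141, FP=8+6+20=34 → 141/175 = 0.8057
Macro-precision = mean = (0.7724 + 0.7875 + 0.7103 + 0.8057) / 4 = 0.769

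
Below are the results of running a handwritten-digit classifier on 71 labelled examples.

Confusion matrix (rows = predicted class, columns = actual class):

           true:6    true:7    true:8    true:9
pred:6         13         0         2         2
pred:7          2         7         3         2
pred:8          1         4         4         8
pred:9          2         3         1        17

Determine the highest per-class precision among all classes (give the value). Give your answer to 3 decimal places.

Per-class precision (TP/(TP+FP)):
  6: TP=13, FP=0+2+2=4 → 13/17 = 0.7647
  7: TP=7, FP=2+3+2=7 → 7/14 = 0.5000
  8: TP=4, FP=1+4+8=13 → 4/17 = 0.2353
  9: TP=17, FP=2+3+1=6 → 17/23 = 0.7391
Highest is class '6' with precision = 0.765.

0.765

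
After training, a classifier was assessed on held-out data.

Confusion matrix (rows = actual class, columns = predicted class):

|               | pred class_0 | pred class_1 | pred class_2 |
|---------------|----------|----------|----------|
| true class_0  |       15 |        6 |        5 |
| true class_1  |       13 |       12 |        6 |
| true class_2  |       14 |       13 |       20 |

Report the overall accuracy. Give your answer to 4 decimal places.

0.4519

Accuracy = trace / total = (15+12+20=47) / 104 = 47/104 = 0.4519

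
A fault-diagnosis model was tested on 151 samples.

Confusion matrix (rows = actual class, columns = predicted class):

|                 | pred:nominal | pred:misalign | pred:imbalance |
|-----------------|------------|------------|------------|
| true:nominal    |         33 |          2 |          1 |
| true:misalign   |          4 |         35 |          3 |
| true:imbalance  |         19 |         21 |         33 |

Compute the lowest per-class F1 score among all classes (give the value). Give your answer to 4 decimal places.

0.6000

Per-class F1 score (2·TP/(2·TP+FP+FN)):
  nominal: TP=33, FP=4+19=23, FN=2+1=3 → 66/92 = 0.71739
  misalign: TP=35, FP=2+21=23, FN=4+3=7 → 70/100 = 0.70000
  imbalance: TP=33, FP=1+3=4, FN=19+21=40 → 66/110 = 0.60000
Lowest is class 'imbalance' with F1 score = 0.6000.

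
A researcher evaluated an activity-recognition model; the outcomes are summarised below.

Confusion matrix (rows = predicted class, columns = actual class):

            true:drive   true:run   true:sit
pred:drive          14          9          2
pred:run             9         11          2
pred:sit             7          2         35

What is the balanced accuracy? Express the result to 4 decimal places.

Balanced accuracy = mean of per-class recall.
  drive: recall = 14/30 = 0.46667
  run: recall = 11/22 = 0.50000
  sit: recall = 35/39 = 0.89744
Mean = (0.46667 + 0.50000 + 0.89744) / 3 = 0.6214

0.6214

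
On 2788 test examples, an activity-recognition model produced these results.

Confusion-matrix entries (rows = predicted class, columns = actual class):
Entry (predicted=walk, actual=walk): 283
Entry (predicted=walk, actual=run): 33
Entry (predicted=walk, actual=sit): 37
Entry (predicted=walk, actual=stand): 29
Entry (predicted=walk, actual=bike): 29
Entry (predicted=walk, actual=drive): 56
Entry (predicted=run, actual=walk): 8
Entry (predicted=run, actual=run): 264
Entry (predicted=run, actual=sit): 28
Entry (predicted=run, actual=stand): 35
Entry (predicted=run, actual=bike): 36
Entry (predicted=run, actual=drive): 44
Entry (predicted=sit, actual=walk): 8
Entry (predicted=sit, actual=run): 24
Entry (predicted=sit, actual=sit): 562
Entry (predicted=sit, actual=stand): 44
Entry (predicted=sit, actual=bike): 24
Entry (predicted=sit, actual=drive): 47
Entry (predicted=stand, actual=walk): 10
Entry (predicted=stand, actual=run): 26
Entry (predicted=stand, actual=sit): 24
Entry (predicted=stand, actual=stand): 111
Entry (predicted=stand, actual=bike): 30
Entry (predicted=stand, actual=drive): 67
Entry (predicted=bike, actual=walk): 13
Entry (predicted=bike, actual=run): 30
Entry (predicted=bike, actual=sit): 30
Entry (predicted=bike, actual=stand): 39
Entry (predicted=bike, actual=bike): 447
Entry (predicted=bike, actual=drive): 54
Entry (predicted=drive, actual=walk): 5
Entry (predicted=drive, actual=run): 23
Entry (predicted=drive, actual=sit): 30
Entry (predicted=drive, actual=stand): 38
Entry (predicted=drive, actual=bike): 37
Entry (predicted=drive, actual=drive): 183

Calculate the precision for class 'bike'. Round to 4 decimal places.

0.7292

Take TP from the diagonal, FP from the rest of the 'bike' prediction marginal, FN from the rest of the 'bike' actual marginal.
precision = TP/(TP+FP).
bike: TP=447, FP=13+30+30+39+54=166 → 447/613 = 0.72920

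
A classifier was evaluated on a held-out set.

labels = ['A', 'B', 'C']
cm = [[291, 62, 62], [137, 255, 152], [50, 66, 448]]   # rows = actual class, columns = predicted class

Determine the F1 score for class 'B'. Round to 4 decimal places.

0.5502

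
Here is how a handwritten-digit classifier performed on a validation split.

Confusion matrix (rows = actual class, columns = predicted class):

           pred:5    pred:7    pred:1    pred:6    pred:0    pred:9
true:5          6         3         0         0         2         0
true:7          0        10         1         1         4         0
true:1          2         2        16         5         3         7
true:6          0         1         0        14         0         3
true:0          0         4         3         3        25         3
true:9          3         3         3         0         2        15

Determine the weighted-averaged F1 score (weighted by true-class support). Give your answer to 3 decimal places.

Per-class F1 score (2·TP/(2·TP+FP+FN)):
  5: TP=6, FP=0+2+0+0+3=5, FN=3+0+0+2+0=5 → 12/22 = 0.5455
  7: TP=10, FP=3+2+1+4+3=13, FN=0+1+1+4+0=6 → 20/39 = 0.5128
  1: TP=16, FP=0+1+0+3+3=7, FN=2+2+5+3+7=19 → 32/58 = 0.5517
  6: TP=14, FP=0+1+5+3+0=9, FN=0+1+0+0+3=4 → 28/41 = 0.6829
  0: TP=25, FP=2+4+3+0+2=11, FN=0+4+3+3+3=13 → 50/74 = 0.6757
  9: TP=15, FP=0+0+7+3+3=13, FN=3+3+3+0+2=11 → 30/54 = 0.5556
Weighted-F1 score = Σ (supportᵢ/N)·F1 scoreᵢ with N=144: (11/144)·0.5455 + (16/144)·0.5128 + (35/144)·0.5517 + (18/144)·0.6829 + (38/144)·0.6757 + (26/144)·0.5556 = 0.597

0.597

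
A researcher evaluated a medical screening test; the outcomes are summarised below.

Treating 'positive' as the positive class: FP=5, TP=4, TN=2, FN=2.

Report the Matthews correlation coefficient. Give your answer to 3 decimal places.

MCC = (TP·TN − FP·FN) / √((TP+FP)(TP+FN)(TN+FP)(TN+FN))
Numerator = 4·2 − 5·2 = -2
Denominator = √(9·6·7·4) = √1512 = 38.8844
MCC = -2 / 38.8844 = -0.051

-0.051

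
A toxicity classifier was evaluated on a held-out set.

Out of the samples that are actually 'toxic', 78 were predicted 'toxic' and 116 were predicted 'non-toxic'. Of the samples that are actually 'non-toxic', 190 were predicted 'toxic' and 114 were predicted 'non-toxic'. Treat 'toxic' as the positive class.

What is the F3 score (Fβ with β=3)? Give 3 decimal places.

0.387

Fβ = (1+β²)·TP / ((1+β²)·TP + β²·FN + FP), with β²=9
= 10·78 / (10·78 + 9·116 + 190) = 0.387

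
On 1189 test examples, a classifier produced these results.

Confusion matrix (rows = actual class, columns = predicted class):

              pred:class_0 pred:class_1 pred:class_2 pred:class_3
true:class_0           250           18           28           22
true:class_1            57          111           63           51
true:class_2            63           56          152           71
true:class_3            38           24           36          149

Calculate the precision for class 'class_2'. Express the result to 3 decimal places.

Treat 'class_2' as positive and all other classes as negative.
precision = TP/(TP+FP).
class_2: TP=152, FP=28+63+36=127 → 152/279 = 0.5448

0.545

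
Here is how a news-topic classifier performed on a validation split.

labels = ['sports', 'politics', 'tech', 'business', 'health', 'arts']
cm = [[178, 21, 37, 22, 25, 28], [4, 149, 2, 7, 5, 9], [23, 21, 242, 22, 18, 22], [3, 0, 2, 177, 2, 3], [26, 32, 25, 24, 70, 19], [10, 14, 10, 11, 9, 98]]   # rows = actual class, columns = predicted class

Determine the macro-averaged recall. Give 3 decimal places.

0.677

Per-class recall (TP/(TP+FN)):
  sports: TP=178, FN=21+37+22+25+28=133 → 178/311 = 0.5723
  politics: TP=149, FN=4+2+7+5+9=27 → 149/176 = 0.8466
  tech: TP=242, FN=23+21+22+18+22=106 → 242/348 = 0.6954
  business: TP=177, FN=3+0+2+2+3=10 → 177/187 = 0.9465
  health: TP=70, FN=26+32+25+24+19=126 → 70/196 = 0.3571
  arts: TP=98, FN=10+14+10+11+9=54 → 98/152 = 0.6447
Macro-recall = mean = (0.5723 + 0.8466 + 0.6954 + 0.9465 + 0.3571 + 0.6447) / 6 = 0.677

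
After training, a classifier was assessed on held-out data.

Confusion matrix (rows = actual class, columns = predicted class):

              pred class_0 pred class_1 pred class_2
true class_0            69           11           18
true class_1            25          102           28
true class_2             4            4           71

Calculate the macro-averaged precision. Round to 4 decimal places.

Per-class precision (TP/(TP+FP)):
  class_0: TP=69, FP=25+4=29 → 69/98 = 0.70408
  class_1: TP=102, FP=11+4=15 → 102/117 = 0.87179
  class_2: TP=71, FP=18+28=46 → 71/117 = 0.60684
Macro-precision = mean = (0.70408 + 0.87179 + 0.60684) / 3 = 0.7276

0.7276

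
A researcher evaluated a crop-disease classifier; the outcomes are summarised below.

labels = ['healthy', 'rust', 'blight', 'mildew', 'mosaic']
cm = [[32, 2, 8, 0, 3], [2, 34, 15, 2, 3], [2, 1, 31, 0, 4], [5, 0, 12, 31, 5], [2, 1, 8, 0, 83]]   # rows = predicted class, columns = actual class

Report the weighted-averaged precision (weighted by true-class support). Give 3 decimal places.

0.769

Per-class precision (TP/(TP+FP)):
  healthy: TP=32, FP=2+8+0+3=13 → 32/45 = 0.7111
  rust: TP=34, FP=2+15+2+3=22 → 34/56 = 0.6071
  blight: TP=31, FP=2+1+0+4=7 → 31/38 = 0.8158
  mildew: TP=31, FP=5+0+12+5=22 → 31/53 = 0.5849
  mosaic: TP=83, FP=2+1+8+0=11 → 83/94 = 0.8830
Weighted-precision = Σ (supportᵢ/N)·precisionᵢ with N=286: (43/286)·0.7111 + (38/286)·0.6071 + (74/286)·0.8158 + (33/286)·0.5849 + (98/286)·0.8830 = 0.769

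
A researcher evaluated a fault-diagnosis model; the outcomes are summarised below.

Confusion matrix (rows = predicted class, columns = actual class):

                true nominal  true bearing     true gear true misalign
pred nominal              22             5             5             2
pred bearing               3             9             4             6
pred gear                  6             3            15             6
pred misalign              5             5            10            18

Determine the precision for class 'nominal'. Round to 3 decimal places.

precision = TP/(TP+FP).
nominal: TP=22, FP=5+5+2=12 → 22/34 = 0.6471

0.647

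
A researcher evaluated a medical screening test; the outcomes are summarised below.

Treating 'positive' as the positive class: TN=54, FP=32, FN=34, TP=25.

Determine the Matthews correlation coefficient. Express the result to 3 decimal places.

0.052

MCC = (TP·TN − FP·FN) / √((TP+FP)(TP+FN)(TN+FP)(TN+FN))
Numerator = 25·54 − 32·34 = 262
Denominator = √(57·59·86·88) = √25451184 = 5044.9166
MCC = 262 / 5044.9166 = 0.052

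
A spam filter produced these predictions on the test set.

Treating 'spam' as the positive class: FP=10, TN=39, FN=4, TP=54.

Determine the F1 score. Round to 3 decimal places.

0.885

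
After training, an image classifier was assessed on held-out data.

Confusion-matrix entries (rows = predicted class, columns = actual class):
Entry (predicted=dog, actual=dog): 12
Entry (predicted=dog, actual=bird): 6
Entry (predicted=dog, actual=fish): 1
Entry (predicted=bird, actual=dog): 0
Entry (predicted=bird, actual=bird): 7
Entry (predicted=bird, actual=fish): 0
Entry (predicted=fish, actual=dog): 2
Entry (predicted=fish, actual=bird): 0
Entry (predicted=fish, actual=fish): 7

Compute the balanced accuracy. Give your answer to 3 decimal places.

0.757

Balanced accuracy = mean of per-class recall.
  dog: recall = 12/14 = 0.8571
  bird: recall = 7/13 = 0.5385
  fish: recall = 7/8 = 0.8750
Mean = (0.8571 + 0.5385 + 0.8750) / 3 = 0.757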